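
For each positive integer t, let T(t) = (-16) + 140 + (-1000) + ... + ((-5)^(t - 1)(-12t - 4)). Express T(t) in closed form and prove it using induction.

We claim T(t) = (-5)^t(2t + 1) - 1 for all t ≥ 1.
When t = 1: T(1) = -16, and the closed form gives -16. They agree.
Suppose the result is true for t = m, so T(m) = (-5)^m(2m + 1) - 1.
Then T(m+1) = T(m) + ((-5)^m(-12m - 16)) = ((-5)^m(2m + 1) - 1) + ((-5)^m(-12m - 16)).
Simplifying, T(m+1) = -10(-5)^m·m - 15(-5)^m - 1 = (-5)^(m+1)(2(m+1) + 1) - 1,
which is the closed form with t = m+1.
Hence, by induction on t, the claim holds for every t ≥ 1.

T(t) = (-5)^t(2t + 1) - 1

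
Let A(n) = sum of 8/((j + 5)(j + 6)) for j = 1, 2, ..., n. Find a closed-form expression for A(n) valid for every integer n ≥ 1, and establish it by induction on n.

We claim A(n) = 4n/(3(n + 6)) for all n ≥ 1.
For the base case n = 1: A(1) = 4/21, and the closed form gives 4/21. They agree.
For the inductive step, assume it holds for an arbitrary j ≥ 1, so A(j) = 4j/(3(j + 6)).
Then A(j+1) = A(j) + (8/((j + 6)(j + 7))) = (4j/(3(j + 6))) + (8/((j + 6)(j + 7))).
Simplifying, A(j+1) = 4(j + 1)/(3(j + 7)) = 4(j+1)/(3((j+1) + 6)),
which is the closed form with n = j+1.
This completes the induction.

A(n) = 4n/(3(n + 6))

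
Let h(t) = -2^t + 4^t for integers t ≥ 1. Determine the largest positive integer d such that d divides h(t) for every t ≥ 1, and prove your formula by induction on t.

Computing the first values: h(1) = 2 and h(2) = 12; gcd(2, 12) = 2, so d ≤ 2.
We prove 2 | -2^t + 4^t for all t ≥ 1 by induction on t.
Base case (t = 1): h(1) = 2 = 2·(1), so 2 | h(1).
Inductive step: assume the claim holds for t = i, i.e. 2 | h(i). Then
4^{i+1} − 2^{i+1} = 4·4^i − 2·2^i = 4·(4^i − 2^i) + (2)·2^i. The first term is divisible by 2 by the inductive hypothesis, and the second term (2)·2^i is divisible by 2 since 2 | 2. Hence 2 | h(i+1).
By induction, the statement is established for all t ≥ 1.
Therefore the largest such d is 2.

d = 2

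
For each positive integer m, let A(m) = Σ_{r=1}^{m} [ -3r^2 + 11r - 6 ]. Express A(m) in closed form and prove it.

We claim A(m) = -m(m^2 - 4m + 1) for all m ≥ 1.
Base step (m = 1): A(1) = 2, and the closed form gives 2. They agree.
For the inductive step, assume it holds for an arbitrary r ≥ 1, so A(r) = r(-r^2 + 4r - 1).
Then A(r+1) = A(r) + (-3r^2 + 5r + 2) = (r(-r^2 + 4r - 1)) + (-3r^2 + 5r + 2).
Simplifying, A(r+1) = -(r + 1)(r^2 - 2r - 2) = -(r+1)((r+1)^2 - 4(r+1) + 1),
which is the closed form with m = r+1.
Hence, by induction on m, the claim holds for every m ≥ 1.

A(m) = -m(m^2 - 4m + 1)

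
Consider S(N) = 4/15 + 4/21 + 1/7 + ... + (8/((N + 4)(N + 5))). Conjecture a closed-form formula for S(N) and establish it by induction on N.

S(N) = 8N/(5(N + 5))

We claim S(N) = 8N/(5(N + 5)) for all N ≥ 1.
For the base case N = 1: S(1) = 4/15, and the closed form gives 4/15. They agree.
Suppose the result is true for N = r, so S(r) = 8r/(5(r + 5)).
Then S(r+1) = S(r) + (8/((r + 5)(r + 6))) = (8r/(5(r + 5))) + (8/((r + 5)(r + 6))).
Simplifying, S(r+1) = 8(r + 1)/(5(r + 6)) = 8(r+1)/(5((r+1) + 5)),
which is the closed form with N = r+1.
By the principle of mathematical induction, the result holds for all N ≥ 1.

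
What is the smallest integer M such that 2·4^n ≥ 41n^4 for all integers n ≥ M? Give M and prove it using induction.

M = 9

At n = 8: 131072 < 167936, so the inequality fails and M ≥ 9. We prove 2·4^n ≥ 41n^4 for all n ≥ 9.
Base case (n = 9): 2·4^n = 524288 and 41n^4 = 269001, so 524288 ≥ 269001.
For the inductive step, assume it holds for an arbitrary p ≥ 9, so 2·4^p ≥ 41p^4.
Then 2·4^(p + 1) = 4·(2·4^p) ≥ 4·(41p^4).
Also, for p ≥ 9 we have 4·(41p^4) ≥ 41(p+1)^4, since 4 ≥ (1 + 1/p)^4 for all p ≥ 9.
Combining, 2·4^(p + 1) ≥ 41(p+1)^4.
This completes the induction.
Hence the smallest such M is 9.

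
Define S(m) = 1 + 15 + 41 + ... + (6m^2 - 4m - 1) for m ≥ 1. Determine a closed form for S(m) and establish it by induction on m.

We claim S(m) = m(2m^2 + m - 2) for all m ≥ 1.
Base step (m = 1): S(1) = 1, and the closed form gives 1. They agree.
Suppose the result is true for m = r, so S(r) = r(2r^2 + r - 2).
Then S(r+1) = S(r) + (6r^2 + 8r + 1) = (r(2r^2 + r - 2)) + (6r^2 + 8r + 1).
Simplifying, S(r+1) = (r + 1)(2r^2 + 5r + 1) = (r+1)(2(r+1)^2 + (r+1) - 2),
which is the closed form with m = r+1.
By the principle of mathematical induction, the result holds for all m ≥ 1.

S(m) = m(2m^2 + m - 2)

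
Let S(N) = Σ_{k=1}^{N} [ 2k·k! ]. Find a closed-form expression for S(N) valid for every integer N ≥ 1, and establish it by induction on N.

S(N) = (2N + 2)N! - 2

We claim S(N) = (2N + 2)N! - 2 for all N ≥ 1.
Base case (N = 1): S(1) = 2, and the closed form gives 2. They agree.
Inductive step: suppose the statement holds for some k ≥ 1, so S(k) = (2k + 2)k! - 2.
Then S(k+1) = S(k) + (2(k + 1)(k + 1)!) = ((2k + 2)k! - 2) + (2(k + 1)(k + 1)!).
Simplifying, S(k+1) = (2(k+1) + 2)(k+1)! - 2,
which is the closed form with N = k+1.
This completes the induction.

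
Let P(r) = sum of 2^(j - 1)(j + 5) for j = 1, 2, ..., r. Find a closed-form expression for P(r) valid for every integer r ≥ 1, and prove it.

We claim P(r) = 2^r(r + 4) - 4 for all r ≥ 1.
For the base case r = 1: P(1) = 6, and the closed form gives 6. They agree.
Inductive step: assume the claim holds for r = j, so P(j) = 2^j(j + 4) - 4.
Then P(j+1) = P(j) + (2^j(j + 6)) = (2^j(j + 4) - 4) + (2^j(j + 6)).
Simplifying, P(j+1) = 2·2^j·j + 10·2^j - 4 = 2^(j+1)((j+1) + 4) - 4,
which is the closed form with r = j+1.
By the principle of mathematical induction, the result holds for all r ≥ 1.

P(r) = 2^r(r + 4) - 4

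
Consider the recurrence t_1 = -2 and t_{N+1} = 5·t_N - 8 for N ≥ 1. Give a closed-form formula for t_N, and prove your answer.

Computing the first terms: t_1 = -2, t_2 = -18, t_3 = -98. This suggests t_N = -4·5^(N - 1) + 2.
Base step (N = 1): the formula gives -2 = -2 = t_1.
Inductive step: suppose the statement holds for some p ≥ 1, so t_p = -4·5^(p - 1) + 2.
Then t_{p+1} = 5·t_p - 8 = 5·(-4·5^(p - 1) + 2) - 8 = -4·5^p + 2 = -4·5^((p+1) - 1) + 2,
which is the claimed formula at N = p+1.
By the principle of mathematical induction, the result holds for all N ≥ 1.

t_N = -4·5^(N - 1) + 2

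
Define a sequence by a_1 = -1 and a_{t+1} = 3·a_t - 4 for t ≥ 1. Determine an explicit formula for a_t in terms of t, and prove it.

Computing the first terms: a_1 = -1, a_2 = -7, a_3 = -25. This suggests a_t = -3^t + 2.
Base step (t = 1): the formula gives -1 = -1 = a_1.
Inductive step: assume the claim holds for t = i, so a_i = -3^i + 2.
Then a_{i+1} = 3·a_i - 4 = 3·(-3^i + 2) - 4 = -3^(i + 1) + 2,
which is the claimed formula at t = i+1.
By the principle of mathematical induction, the result holds for all t ≥ 1.

a_t = -3^t + 2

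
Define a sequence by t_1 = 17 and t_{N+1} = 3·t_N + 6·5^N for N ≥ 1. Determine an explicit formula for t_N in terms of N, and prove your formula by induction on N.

t_N = 2·3^(N - 1) + 3·5^N

Computing the first terms: t_1 = 17, t_2 = 81, t_3 = 393. This suggests t_N = 2·3^(N - 1) + 3·5^N.
Base step (N = 1): the formula gives 17 = 17 = t_1.
Suppose the result is true for N = j, so t_j = 2·3^(j - 1) + 3·5^j.
Then t_{j+1} = 3·t_j + 6·5^j = 3·(2·3^(j - 1) + 3·5^j) + 6·5^j = 2·3^j + 3·5^(j + 1) = 2·3^((j+1) - 1) + 3·5^(j+1),
which is the claimed formula at N = j+1.
Hence, by induction on N, the claim holds for every N ≥ 1.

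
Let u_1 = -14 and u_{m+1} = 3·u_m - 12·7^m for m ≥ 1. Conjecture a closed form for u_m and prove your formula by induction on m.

u_m = 7·3^(m - 1) - 3·7^m

Computing the first terms: u_1 = -14, u_2 = -126, u_3 = -966. This suggests u_m = 7·3^(m - 1) - 3·7^m.
For the base case m = 1: the formula gives -14 = -14 = u_1.
Inductive step: assume the claim holds for m = j, so u_j = 7·3^(j - 1) - 3·7^j.
Then u_{j+1} = 3·u_j - 12·7^j = 3·(7·3^(j - 1) - 3·7^j) - 12·7^j = 7·3^j - 3·7^(j + 1) = 7·3^((j+1) - 1) - 3·7^(j+1),
which is the claimed formula at m = j+1.
Hence, by induction on m, the claim holds for every m ≥ 1.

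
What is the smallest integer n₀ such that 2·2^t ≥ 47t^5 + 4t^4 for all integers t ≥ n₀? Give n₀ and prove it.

n₀ = 29

At t = 28: 536870912 < 811345920, so the inequality fails and n₀ ≥ 29. We prove 2·2^t ≥ 47t^5 + 4t^4 for all t ≥ 29.
When t = 29: 2·2^t = 1073741824 and 47t^5 + 4t^4 = 966853127, so 1073741824 ≥ 966853127.
Inductive step: suppose the statement holds for some m ≥ 29, so 2·2^m ≥ 47m^5 + 4m^4.
Then 2·2^(m + 1) = 2·(2·2^m) ≥ 2·(47m^5 + 4m^4).
Also, for m ≥ 29 we have 2·(47m^5 + 4m^4) ≥ 47(m+1)^5 + 4(m+1)^4, since 2·(47m^5 + 4m^4) − (47(m+1)^5 + 4(m+1)^4) = 47m^5 - 231m^4 - 486m^3 - 494m^2 - 251m - 51, which is nonnegative for all m ≥ 29.
Combining, 2·2^(m + 1) ≥ 47(m+1)^5 + 4(m+1)^4.
Hence, by induction on t, the claim holds for every t ≥ 29.
Hence the smallest such n₀ is 29.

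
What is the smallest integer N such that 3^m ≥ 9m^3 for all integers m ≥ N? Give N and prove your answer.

At m = 7: 2187 < 3087, so the inequality fails and N ≥ 8. We prove 3^m ≥ 9m^3 for all m ≥ 8.
When m = 8: 3^m = 6561 and 9m^3 = 4608, so 6561 ≥ 4608.
Suppose the result is true for m = k, so 3^k ≥ 9k^3.
Then 3^(k + 1) = 3·(3^k) ≥ 3·(9k^3).
Also, for k ≥ 8 we have 3·(9k^3) ≥ 9(k+1)^3, since 3 ≥ (1 + 1/k)^3 for all k ≥ 8.
Combining, 3^(k + 1) ≥ 9(k+1)^3.
By the principle of mathematical induction, the result holds for all m ≥ 8.
Hence the smallest such N is 8.

N = 8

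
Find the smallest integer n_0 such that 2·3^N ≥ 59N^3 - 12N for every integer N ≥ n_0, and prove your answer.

n_0 = 10

At N = 9: 39366 < 42903, so the inequality fails and n_0 ≥ 10. We prove 2·3^N ≥ 59N^3 - 12N for all N ≥ 10.
Base case (N = 10): 2·3^N = 118098 and 59N^3 - 12N = 58880, so 118098 ≥ 58880.
Inductive step: assume the claim holds for N = k, so 2·3^k ≥ 59k^3 - 12k.
Then 2·3^(k + 1) = 3·(2·3^k) ≥ 3·(59k^3 - 12k).
Also, for k ≥ 10 we have 3·(59k^3 - 12k) ≥ 59(k+1)^3 - 12(k+1), since 3·(59k^3 - 12k) − (59(k+1)^3 - 12(k+1)) = 118k^3 - 177k^2 - 201k - 47, which is nonnegative for all k ≥ 10.
Combining, 2·3^(k + 1) ≥ 59(k+1)^3 - 12(k+1).
This completes the induction.
Hence the smallest such n_0 is 10.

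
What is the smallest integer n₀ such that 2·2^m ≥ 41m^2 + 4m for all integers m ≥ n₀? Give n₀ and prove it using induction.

n₀ = 12

At m = 11: 4096 < 5005, so the inequality fails and n₀ ≥ 12. We prove 2·2^m ≥ 41m^2 + 4m for all m ≥ 12.
When m = 12: 2·2^m = 8192 and 41m^2 + 4m = 5952, so 8192 ≥ 5952.
Inductive step: assume the claim holds for m = j, so 2·2^j ≥ 41j^2 + 4j.
Then 2·2^(j + 1) = 2·(2·2^j) ≥ 2·(41j^2 + 4j).
Also, for j ≥ 12 we have 2·(41j^2 + 4j) ≥ 41(j+1)^2 + 4(j+1), since 2·(41j^2 + 4j) − (41(j+1)^2 + 4(j+1)) = 41j^2 - 78j - 45, which is nonnegative for all j ≥ 12.
Combining, 2·2^(j + 1) ≥ 41(j+1)^2 + 4(j+1).
By induction, the statement is established for all m ≥ 12.
Hence the smallest such n₀ is 12.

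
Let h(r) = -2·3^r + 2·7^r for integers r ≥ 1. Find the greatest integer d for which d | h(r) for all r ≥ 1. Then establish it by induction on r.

d = 8

Computing the first values: h(1) = 8 and h(2) = 80; gcd(8, 80) = 8, so d ≤ 8.
We prove 8 | -2·3^r + 2·7^r for all r ≥ 1 by induction on r.
Base case (r = 1): h(1) = 8 = 8·(1), so 8 | h(1).
Suppose the result is true for r = j, i.e. 8 | h(j). Then
h(j+1) − 7·h(j) = (-2·3^(j+1) + 2·7^(j+1)) − 7·(-2·3^j + 2·7^j) = (-2)·3^j·(3 − 7) = (8)·3^j. Since 8 | h(j) by the inductive hypothesis, 8 | 7·h(j); and 8 | 8 since 8 = 8·1. Therefore 8 | h(j+1).
By induction, the statement is established for all r ≥ 1.
Therefore the largest such d is 8.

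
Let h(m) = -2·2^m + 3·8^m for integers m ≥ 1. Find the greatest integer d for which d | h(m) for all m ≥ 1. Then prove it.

d = 4

Computing the first values: h(1) = 20 and h(2) = 184; gcd(20, 184) = 4, so d ≤ 4.
We prove 4 | -2·2^m + 3·8^m for all m ≥ 1 by induction on m.
Base case (m = 1): h(1) = 20 = 4·(5), so 4 | h(1).
For the inductive step, assume it holds for an arbitrary p ≥ 1, i.e. 4 | h(p). Then
h(p+1) − 8·h(p) = (-2·2^(p+1) + 3·8^(p+1)) − 8·(-2·2^p + 3·8^p) = (-2)·2^p·(2 − 8) = (12)·2^p. Since 4 | h(p) by the inductive hypothesis, 4 | 8·h(p); and 4 | 12 since 12 = 4·3. Therefore 4 | h(p+1).
This completes the induction.
Therefore the largest such d is 4.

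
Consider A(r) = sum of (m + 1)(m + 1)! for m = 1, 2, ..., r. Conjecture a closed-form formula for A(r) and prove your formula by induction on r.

A(r) = (r + 2)! - 2

We claim A(r) = (r + 2)! - 2 for all r ≥ 1.
For the base case r = 1: A(1) = 4, and the closed form gives 4. They agree.
Suppose the result is true for r = m, so A(m) = (m + 2)! - 2.
Then A(m+1) = A(m) + ((m + 2)(m + 2)!) = ((m + 2)! - 2) + ((m + 2)(m + 2)!).
Simplifying, A(m+1) = ((m+1) + 2)! - 2,
which is the closed form with r = m+1.
By induction, the statement is established for all r ≥ 1.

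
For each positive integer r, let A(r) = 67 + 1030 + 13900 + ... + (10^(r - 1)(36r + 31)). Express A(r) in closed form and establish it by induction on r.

We claim A(r) = 10^r(4r + 3) - 3 for all r ≥ 1.
Base case (r = 1): A(1) = 67, and the closed form gives 67. They agree.
Suppose the result is true for r = i, so A(i) = 10^i(4i + 3) - 3.
Then A(i+1) = A(i) + (10^i(36i + 67)) = (10^i(4i + 3) - 3) + (10^i(36i + 67)).
Simplifying, A(i+1) = 40·10^i·i + 70·10^i - 3 = 10^(i+1)(4(i+1) + 3) - 3,
which is the closed form with r = i+1.
Hence, by induction on r, the claim holds for every r ≥ 1.

A(r) = 10^r(4r + 3) - 3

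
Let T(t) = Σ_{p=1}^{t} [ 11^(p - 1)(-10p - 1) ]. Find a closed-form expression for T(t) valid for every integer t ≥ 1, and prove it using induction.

T(t) = -11^t·t

We claim T(t) = -11^t·t for all t ≥ 1.
Base step (t = 1): T(1) = -11, and the closed form gives -11. They agree.
Inductive step: suppose the statement holds for some p ≥ 1, so T(p) = -11^p·p.
Then T(p+1) = T(p) + (11^p(-10p - 11)) = (-11^p·p) + (11^p(-10p - 11)).
Simplifying, T(p+1) = 11^(p + 1)(-p - 1) = -11^(p+1)·(p+1),
which is the closed form with t = p+1.
This completes the induction.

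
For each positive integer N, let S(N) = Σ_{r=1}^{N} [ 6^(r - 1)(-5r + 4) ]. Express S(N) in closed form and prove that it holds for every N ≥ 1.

S(N) = 6^N(-N + 1) - 1

We claim S(N) = 6^N(-N + 1) - 1 for all N ≥ 1.
When N = 1: S(1) = -1, and the closed form gives -1. They agree.
Inductive step: suppose the statement holds for some r ≥ 1, so S(r) = 6^r(-r + 1) - 1.
Then S(r+1) = S(r) + (6^r(-5r - 1)) = (6^r(-r + 1) - 1) + (6^r(-5r - 1)).
Simplifying, S(r+1) = -6·6^r·r - 1 = 6^(r+1)(-(r+1) + 1) - 1,
which is the closed form with N = r+1.
By the principle of mathematical induction, the result holds for all N ≥ 1.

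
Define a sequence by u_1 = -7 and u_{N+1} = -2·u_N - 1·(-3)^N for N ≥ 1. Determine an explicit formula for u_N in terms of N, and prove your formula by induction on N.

Computing the first terms: u_1 = -7, u_2 = 17, u_3 = -43. This suggests u_N = -(-2)^(N + 1) + (-3)^N.
When N = 1: the formula gives -7 = -7 = u_1.
Inductive step: assume the claim holds for N = r, so u_r = -(-2)^(r + 1) + (-3)^r.
Then u_{r+1} = -2·u_r - 1·(-3)^r = -2·(-(-2)^(r + 1) + (-3)^r) - 1·(-3)^r = -(-2)^(r + 2) + (-3)^(r + 1) = -(-2)^((r+1) + 1) + (-3)^(r+1),
which is the claimed formula at N = r+1.
By the principle of mathematical induction, the result holds for all N ≥ 1.

u_N = -(-2)^(N + 1) + (-3)^N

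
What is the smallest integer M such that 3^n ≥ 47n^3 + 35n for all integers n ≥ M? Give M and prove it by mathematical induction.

At n = 9: 19683 < 34578, so the inequality fails and M ≥ 10. We prove 3^n ≥ 47n^3 + 35n for all n ≥ 10.
For the base case n = 10: 3^n = 59049 and 47n^3 + 35n = 47350, so 59049 ≥ 47350.
Inductive step: suppose the statement holds for some p ≥ 10, so 3^p ≥ 47p^3 + 35p.
Then 3^(p + 1) = 3·(3^p) ≥ 3·(47p^3 + 35p).
Also, for p ≥ 10 we have 3·(47p^3 + 35p) ≥ 47(p+1)^3 + 35(p+1), since 3·(47p^3 + 35p) − (47(p+1)^3 + 35(p+1)) = 94p^3 - 141p^2 - 71p - 82, which is nonnegative for all p ≥ 10.
Combining, 3^(p + 1) ≥ 47(p+1)^3 + 35(p+1).
By induction, the statement is established for all n ≥ 10.
Hence the smallest such M is 10.

M = 10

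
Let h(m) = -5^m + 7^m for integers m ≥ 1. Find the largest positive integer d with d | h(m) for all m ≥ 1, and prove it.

d = 2

Computing the first values: h(1) = 2 and h(2) = 24; gcd(2, 24) = 2, so d ≤ 2.
We prove 2 | -5^m + 7^m for all m ≥ 1 by induction on m.
Base step (m = 1): h(1) = 2 = 2·(1), so 2 | h(1).
Inductive step: assume the claim holds for m = p, i.e. 2 | h(p). Then
7^{p+1} − 5^{p+1} = 7·7^p − 5·5^p = 7·(7^p − 5^p) + (2)·5^p. The first term is divisible by 2 by the inductive hypothesis, and the second term (2)·5^p is divisible by 2 since 2 | 2. Hence 2 | h(p+1).
By the principle of mathematical induction, the result holds for all m ≥ 1.
Therefore the largest such d is 2.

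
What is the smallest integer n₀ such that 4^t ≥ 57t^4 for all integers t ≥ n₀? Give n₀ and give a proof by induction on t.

At t = 9: 262144 < 373977, so the inequality fails and n₀ ≥ 10. We prove 4^t ≥ 57t^4 for all t ≥ 10.
Base case (t = 10): 4^t = 1048576 and 57t^4 = 570000, so 1048576 ≥ 570000.
Inductive step: assume the claim holds for t = j, so 4^j ≥ 57j^4.
Then 4^(j + 1) = 4·(4^j) ≥ 4·(57j^4).
Also, for j ≥ 10 we have 4·(57j^4) ≥ 57(j+1)^4, since 4 ≥ (1 + 1/j)^4 for all j ≥ 10.
Combining, 4^(j + 1) ≥ 57(j+1)^4.
By induction, the statement is established for all t ≥ 10.
Hence the smallest such n₀ is 10.

n₀ = 10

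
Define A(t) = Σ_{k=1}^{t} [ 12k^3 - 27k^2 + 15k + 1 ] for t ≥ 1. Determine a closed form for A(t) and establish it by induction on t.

We claim A(t) = t(3t^3 - 3t^2 - 3t + 4) for all t ≥ 1.
For the base case t = 1: A(1) = 1, and the closed form gives 1. They agree.
Inductive step: suppose the statement holds for some k ≥ 1, so A(k) = k(3k^3 - 3k^2 - 3k + 4).
Then A(k+1) = A(k) + (12k^3 + 9k^2 - 3k + 1) = (k(3k^3 - 3k^2 - 3k + 4)) + (12k^3 + 9k^2 - 3k + 1).
Simplifying, A(k+1) = (k + 1)(3k^3 + 6k^2 + 1) = (k+1)(3(k+1)^3 - 3(k+1)^2 - 3(k+1) + 4),
which is the closed form with t = k+1.
Hence, by induction on t, the claim holds for every t ≥ 1.

A(t) = t(3t^3 - 3t^2 - 3t + 4)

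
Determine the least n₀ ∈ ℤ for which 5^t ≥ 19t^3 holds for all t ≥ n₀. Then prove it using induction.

At t = 4: 625 < 1216, so the inequality fails and n₀ ≥ 5. We prove 5^t ≥ 19t^3 for all t ≥ 5.
For the base case t = 5: 5^t = 3125 and 19t^3 = 2375, so 3125 ≥ 2375.
For the inductive step, assume it holds for an arbitrary r ≥ 5, so 5^r ≥ 19r^3.
Then 5^(r + 1) = 5·(5^r) ≥ 5·(19r^3).
Also, for r ≥ 5 we have 5·(19r^3) ≥ 19(r+1)^3, since 5 ≥ (1 + 1/r)^3 for all r ≥ 5.
Combining, 5^(r + 1) ≥ 19(r+1)^3.
By the principle of mathematical induction, the result holds for all t ≥ 5.
Hence the smallest such n₀ is 5.

n₀ = 5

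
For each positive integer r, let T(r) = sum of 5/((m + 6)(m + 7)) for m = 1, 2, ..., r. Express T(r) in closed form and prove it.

We claim T(r) = 5r/(7(r + 7)) for all r ≥ 1.
When r = 1: T(1) = 5/56, and the closed form gives 5/56. They agree.
For the inductive step, assume it holds for an arbitrary m ≥ 1, so T(m) = 5m/(7(m + 7)).
Then T(m+1) = T(m) + (5/((m + 7)(m + 8))) = (5m/(7(m + 7))) + (5/((m + 7)(m + 8))).
Simplifying, T(m+1) = 5(m + 1)/(7(m + 8)) = 5(m+1)/(7((m+1) + 7)),
which is the closed form with r = m+1.
Hence, by induction on r, the claim holds for every r ≥ 1.

T(r) = 5r/(7(r + 7))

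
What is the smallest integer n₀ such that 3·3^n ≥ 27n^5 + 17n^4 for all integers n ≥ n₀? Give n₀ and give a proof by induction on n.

n₀ = 15

At n = 14: 14348907 < 15174320, so the inequality fails and n₀ ≥ 15. We prove 3·3^n ≥ 27n^5 + 17n^4 for all n ≥ 15.
Base case (n = 15): 3·3^n = 43046721 and 27n^5 + 17n^4 = 21363750, so 43046721 ≥ 21363750.
For the inductive step, assume it holds for an arbitrary k ≥ 15, so 3·3^k ≥ 27k^5 + 17k^4.
Then 3·3^(k + 1) = 3·(3·3^k) ≥ 3·(27k^5 + 17k^4).
Also, for k ≥ 15 we have 3·(27k^5 + 17k^4) ≥ 27(k+1)^5 + 17(k+1)^4, since 3·(27k^5 + 17k^4) − (27(k+1)^5 + 17(k+1)^4) = 54k^5 - 101k^4 - 338k^3 - 372k^2 - 203k - 44, which is nonnegative for all k ≥ 15.
Combining, 3·3^(k + 1) ≥ 27(k+1)^5 + 17(k+1)^4.
Hence, by induction on n, the claim holds for every n ≥ 15.
Hence the smallest such n₀ is 15.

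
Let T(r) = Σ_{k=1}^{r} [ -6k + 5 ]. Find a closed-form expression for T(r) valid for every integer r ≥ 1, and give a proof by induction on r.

We claim T(r) = -r(3r - 2) for all r ≥ 1.
For the base case r = 1: T(1) = -1, and the closed form gives -1. They agree.
Inductive step: suppose the statement holds for some k ≥ 1, so T(k) = k(-3k + 2).
Then T(k+1) = T(k) + (-6k - 1) = (k(-3k + 2)) + (-6k - 1).
Simplifying, T(k+1) = -(k + 1)(3k + 1) = -(k+1)(3(k+1) - 2),
which is the closed form with r = k+1.
By the principle of mathematical induction, the result holds for all r ≥ 1.

T(r) = -r(3r - 2)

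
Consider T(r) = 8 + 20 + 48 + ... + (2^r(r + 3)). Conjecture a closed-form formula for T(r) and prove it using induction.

T(r) = 2·2^r(r + 2) - 4

We claim T(r) = 2·2^r(r + 2) - 4 for all r ≥ 1.
For the base case r = 1: T(1) = 8, and the closed form gives 8. They agree.
For the inductive step, assume it holds for an arbitrary k ≥ 1, so T(k) = 2·2^k(k + 2) - 4.
Then T(k+1) = T(k) + (2^(k + 1)(k + 4)) = (2·2^k(k + 2) - 4) + (2^(k + 1)(k + 4)).
Simplifying, T(k+1) = 4·2^k·k + 12·2^k - 4 = 2·2^(k+1)((k+1) + 2) - 4,
which is the closed form with r = k+1.
By induction, the statement is established for all r ≥ 1.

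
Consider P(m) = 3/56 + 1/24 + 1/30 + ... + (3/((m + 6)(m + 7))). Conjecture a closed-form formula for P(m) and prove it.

We claim P(m) = 3m/(7(m + 7)) for all m ≥ 1.
Base case (m = 1): P(1) = 3/56, and the closed form gives 3/56. They agree.
Inductive step: suppose the statement holds for some j ≥ 1, so P(j) = 3j/(7(j + 7)).
Then P(j+1) = P(j) + (3/((j + 7)(j + 8))) = (3j/(7(j + 7))) + (3/((j + 7)(j + 8))).
Simplifying, P(j+1) = 3(j + 1)/(7(j + 8)) = 3(j+1)/(7((j+1) + 7)),
which is the closed form with m = j+1.
By the principle of mathematical induction, the result holds for all m ≥ 1.

P(m) = 3m/(7(m + 7))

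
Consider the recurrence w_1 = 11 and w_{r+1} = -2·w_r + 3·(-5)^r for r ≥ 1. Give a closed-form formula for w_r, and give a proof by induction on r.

w_r = -3(-2)^r - (-5)^r

Computing the first terms: w_1 = 11, w_2 = -37, w_3 = 149. This suggests w_r = -3(-2)^r - (-5)^r.
For the base case r = 1: the formula gives 11 = 11 = w_1.
For the inductive step, assume it holds for an arbitrary p ≥ 1, so w_p = -3(-2)^p - (-5)^p.
Then w_{p+1} = -2·w_p + 3·(-5)^p = -2·(-3(-2)^p - (-5)^p) + 3·(-5)^p = -3(-2)^(p + 1) - (-5)^(p + 1),
which is the claimed formula at r = p+1.
By induction, the statement is established for all r ≥ 1.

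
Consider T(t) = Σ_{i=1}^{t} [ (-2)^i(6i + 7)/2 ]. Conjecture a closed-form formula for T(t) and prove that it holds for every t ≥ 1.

T(t) = (-2)^t(2t + 3) - 3

We claim T(t) = (-2)^t(2t + 3) - 3 for all t ≥ 1.
Base case (t = 1): T(1) = -13, and the closed form gives -13. They agree.
Inductive step: assume the claim holds for t = i, so T(i) = (-2)^i(2i + 3) - 3.
Then T(i+1) = T(i) + ((-2)^i(-6i - 13)) = ((-2)^i(2i + 3) - 3) + ((-2)^i(-6i - 13)).
Simplifying, T(i+1) = -4(-2)^i·i - 10(-2)^i - 3 = (-2)^(i+1)(2(i+1) + 3) - 3,
which is the closed form with t = i+1.
Hence, by induction on t, the claim holds for every t ≥ 1.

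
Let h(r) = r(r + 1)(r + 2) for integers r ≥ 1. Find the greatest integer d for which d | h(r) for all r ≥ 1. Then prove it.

d = 6

Computing the first values: h(1) = 6 and h(2) = 24; gcd(6, 24) = 6, so d ≤ 6.
We prove 6 | r(r + 1)(r + 2) for all r ≥ 1 by induction on r.
When r = 1: h(1) = 6 = 6·(1), so 6 | h(1).
Suppose the result is true for r = j, i.e. 6 | h(j). Then
h(j+1) − h(j) = (j+1)·(j+2)·(j+3) − j·(j+1)·(j+2) = (j+1)·(j+2)·[(j+3) − j] = 3·(j+1)·(j+2). The product of 2 consecutive integers is divisible by (2)! = 2, so h(j+1) − h(j) is divisible by 3·2 = 6. By the inductive hypothesis 6 | h(j), hence 6 | h(j+1).
Hence, by induction on r, the claim holds for every r ≥ 1.
Therefore the largest such d is 6.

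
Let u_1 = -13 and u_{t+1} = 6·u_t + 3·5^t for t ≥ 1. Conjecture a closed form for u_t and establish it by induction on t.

Computing the first terms: u_1 = -13, u_2 = -63, u_3 = -303. This suggests u_t = -3·5^t + 2·6^(t - 1).
For the base case t = 1: the formula gives -13 = -13 = u_1.
For the inductive step, assume it holds for an arbitrary j ≥ 1, so u_j = -3·5^j + 2·6^(j - 1).
Then u_{j+1} = 6·u_j + 3·5^j = 6·(-3·5^j + 2·6^(j - 1)) + 3·5^j = -3·5^(j + 1) + 2·6^j = -3·5^(j+1) + 2·6^((j+1) - 1),
which is the claimed formula at t = j+1.
This completes the induction.

u_t = -3·5^t + 2·6^(t - 1)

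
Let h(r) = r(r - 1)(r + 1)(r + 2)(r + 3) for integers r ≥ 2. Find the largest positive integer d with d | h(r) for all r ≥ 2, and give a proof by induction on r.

Computing the first values: h(2) = 120 and h(3) = 720; gcd(120, 720) = 120, so d ≤ 120.
We prove 120 | r(r - 1)(r + 1)(r + 2)(r + 3) for all r ≥ 2 by induction on r.
When r = 2: h(2) = 120 = 120·(1), so 120 | h(2).
Inductive step: suppose the statement holds for some m ≥ 2, i.e. 120 | h(m). Then
h(m+1) − h(m) = m·(m+1)·(m+2)·(m+3)·(m+4) − (m-1)·m·(m+1)·(m+2)·(m+3) = m·(m+1)·(m+2)·(m+3)·[(m+4) − (m-1)] = 5·m·(m+1)·(m+2)·(m+3). The product of 4 consecutive integers is divisible by (4)! = 24, so h(m+1) − h(m) is divisible by 5·24 = 120. By the inductive hypothesis 120 | h(m), hence 120 | h(m+1).
This completes the induction.
Therefore the largest such d is 120.

d = 120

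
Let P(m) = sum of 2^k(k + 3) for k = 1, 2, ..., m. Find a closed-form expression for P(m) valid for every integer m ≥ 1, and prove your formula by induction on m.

P(m) = 2·2^m(m + 2) - 4

We claim P(m) = 2·2^m(m + 2) - 4 for all m ≥ 1.
For the base case m = 1: P(1) = 8, and the closed form gives 8. They agree.
Suppose the result is true for m = k, so P(k) = 2·2^k(k + 2) - 4.
Then P(k+1) = P(k) + (2^(k + 1)(k + 4)) = (2·2^k(k + 2) - 4) + (2^(k + 1)(k + 4)).
Simplifying, P(k+1) = 4·2^k·k + 12·2^k - 4 = 2·2^(k+1)((k+1) + 2) - 4,
which is the closed form with m = k+1.
Hence, by induction on m, the claim holds for every m ≥ 1.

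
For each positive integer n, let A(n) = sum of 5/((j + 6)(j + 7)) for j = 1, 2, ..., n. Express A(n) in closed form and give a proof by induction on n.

A(n) = 5n/(7(n + 7))

We claim A(n) = 5n/(7(n + 7)) for all n ≥ 1.
Base case (n = 1): A(1) = 5/56, and the closed form gives 5/56. They agree.
Suppose the result is true for n = j, so A(j) = 5j/(7(j + 7)).
Then A(j+1) = A(j) + (5/((j + 7)(j + 8))) = (5j/(7(j + 7))) + (5/((j + 7)(j + 8))).
Simplifying, A(j+1) = 5(j + 1)/(7(j + 8)) = 5(j+1)/(7((j+1) + 7)),
which is the closed form with n = j+1.
Hence, by induction on n, the claim holds for every n ≥ 1.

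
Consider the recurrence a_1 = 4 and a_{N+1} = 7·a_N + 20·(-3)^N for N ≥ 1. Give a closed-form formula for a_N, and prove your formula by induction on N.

a_N = -2(-3)^N - 2·7^(N - 1)

Computing the first terms: a_1 = 4, a_2 = -32, a_3 = -44. This suggests a_N = -2(-3)^N - 2·7^(N - 1).
When N = 1: the formula gives 4 = 4 = a_1.
Suppose the result is true for N = p, so a_p = -2(-3)^p - 2·7^(p - 1).
Then a_{p+1} = 7·a_p + 20·(-3)^p = 7·(-2(-3)^p - 2·7^(p - 1)) + 20·(-3)^p = -2(-3)^(p + 1) - 2·7^p = -2(-3)^(p+1) - 2·7^((p+1) - 1),
which is the claimed formula at N = p+1.
By the principle of mathematical induction, the result holds for all N ≥ 1.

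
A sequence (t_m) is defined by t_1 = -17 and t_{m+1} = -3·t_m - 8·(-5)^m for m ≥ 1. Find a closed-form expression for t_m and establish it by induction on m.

Computing the first terms: t_1 = -17, t_2 = 91, t_3 = -473. This suggests t_m = -(-3)^m + 4(-5)^m.
When m = 1: the formula gives -17 = -17 = t_1.
For the inductive step, assume it holds for an arbitrary r ≥ 1, so t_r = -(-3)^r + 4(-5)^r.
Then t_{r+1} = -3·t_r - 8·(-5)^r = -3·(-(-3)^r + 4(-5)^r) - 8·(-5)^r = -(-3)^(r + 1) + 4(-5)^(r + 1),
which is the claimed formula at m = r+1.
This completes the induction.

t_m = -(-3)^m + 4(-5)^m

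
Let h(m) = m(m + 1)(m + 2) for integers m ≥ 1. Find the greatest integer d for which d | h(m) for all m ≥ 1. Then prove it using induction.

Computing the first values: h(1) = 6 and h(2) = 24; gcd(6, 24) = 6, so d ≤ 6.
We prove 6 | m(m + 1)(m + 2) for all m ≥ 1 by induction on m.
Base step (m = 1): h(1) = 6 = 6·(1), so 6 | h(1).
Inductive step: assume the claim holds for m = r, i.e. 6 | h(r). Then
h(r+1) − h(r) = (r+1)·(r+2)·(r+3) − r·(r+1)·(r+2) = (r+1)·(r+2)·[(r+3) − r] = 3·(r+1)·(r+2). The product of 2 consecutive integers is divisible by (2)! = 2, so h(r+1) − h(r) is divisible by 3·2 = 6. By the inductive hypothesis 6 | h(r), hence 6 | h(r+1).
Hence, by induction on m, the claim holds for every m ≥ 1.
Therefore the largest such d is 6.

d = 6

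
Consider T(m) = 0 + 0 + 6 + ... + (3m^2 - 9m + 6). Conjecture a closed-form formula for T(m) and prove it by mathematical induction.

We claim T(m) = m(m - 2)(m - 1) for all m ≥ 1.
Base step (m = 1): T(1) = 0, and the closed form gives 0. They agree.
Inductive step: assume the claim holds for m = k, so T(k) = k(k^2 - 3k + 2).
Then T(k+1) = T(k) + (3k(k - 1)) = (k(k^2 - 3k + 2)) + (3k(k - 1)).
Simplifying, T(k+1) = k(k - 1)(k + 1) = (k+1)((k+1) - 2)((k+1) - 1),
which is the closed form with m = k+1.
Hence, by induction on m, the claim holds for every m ≥ 1.

T(m) = m(m - 2)(m - 1)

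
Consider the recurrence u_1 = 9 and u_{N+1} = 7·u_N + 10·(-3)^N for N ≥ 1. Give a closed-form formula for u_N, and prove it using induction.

u_N = -(-3)^N + 6·7^(N - 1)

Computing the first terms: u_1 = 9, u_2 = 33, u_3 = 321. This suggests u_N = -(-3)^N + 6·7^(N - 1).
For the base case N = 1: the formula gives 9 = 9 = u_1.
Suppose the result is true for N = m, so u_m = -(-3)^m + 6·7^(m - 1).
Then u_{m+1} = 7·u_m + 10·(-3)^m = 7·(-(-3)^m + 6·7^(m - 1)) + 10·(-3)^m = -(-3)^(m + 1) + 6·7^m = -(-3)^(m+1) + 6·7^((m+1) - 1),
which is the claimed formula at N = m+1.
Hence, by induction on N, the claim holds for every N ≥ 1.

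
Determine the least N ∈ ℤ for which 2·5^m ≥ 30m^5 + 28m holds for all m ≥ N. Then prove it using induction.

At m = 8: 781250 < 983264, so the inequality fails and N ≥ 9. We prove 2·5^m ≥ 30m^5 + 28m for all m ≥ 9.
For the base case m = 9: 2·5^m = 3906250 and 30m^5 + 28m = 1771722, so 3906250 ≥ 1771722.
For the inductive step, assume it holds for an arbitrary j ≥ 9, so 2·5^j ≥ 30j^5 + 28j.
Then 2·5^(j + 1) = 5·(2·5^j) ≥ 5·(30j^5 + 28j).
Also, for j ≥ 9 we have 5·(30j^5 + 28j) ≥ 30(j+1)^5 + 28(j+1), since 5·(30j^5 + 28j) − (30(j+1)^5 + 28(j+1)) = 120j^5 - 150j^4 - 300j^3 - 300j^2 - 38j - 58, which is nonnegative for all j ≥ 9.
Combining, 2·5^(j + 1) ≥ 30(j+1)^5 + 28(j+1).
By the principle of mathematical induction, the result holds for all m ≥ 9.
Hence the smallest such N is 9.

N = 9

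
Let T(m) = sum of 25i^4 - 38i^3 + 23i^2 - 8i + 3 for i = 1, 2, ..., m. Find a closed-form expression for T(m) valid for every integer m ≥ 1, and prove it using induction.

T(m) = m(5m^4 + 3m^3 - 3m^2 - 2m + 2)

We claim T(m) = m(5m^4 + 3m^3 - 3m^2 - 2m + 2) for all m ≥ 1.
Base case (m = 1): T(1) = 5, and the closed form gives 5. They agree.
Inductive step: suppose the statement holds for some i ≥ 1, so T(i) = i(5i^4 + 3i^3 - 3i^2 - 2i + 2).
Then T(i+1) = T(i) + (25i^4 + 62i^3 + 59i^2 + 24i + 5) = (i(5i^4 + 3i^3 - 3i^2 - 2i + 2)) + (25i^4 + 62i^3 + 59i^2 + 24i + 5).
Simplifying, T(i+1) = (i + 1)(5i^4 + 23i^3 + 36i^2 + 21i + 5) = (i+1)(5(i+1)^4 + 3(i+1)^3 - 3(i+1)^2 - 2(i+1) + 2),
which is the closed form with m = i+1.
By the principle of mathematical induction, the result holds for all m ≥ 1.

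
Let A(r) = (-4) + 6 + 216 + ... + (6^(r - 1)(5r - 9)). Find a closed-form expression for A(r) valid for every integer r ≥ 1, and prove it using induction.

A(r) = 6^r(r - 2) + 2

We claim A(r) = 6^r(r - 2) + 2 for all r ≥ 1.
Base step (r = 1): A(1) = -4, and the closed form gives -4. They agree.
Suppose the result is true for r = i, so A(i) = 6^i(i - 2) + 2.
Then A(i+1) = A(i) + (6^i(5i - 4)) = (6^i(i - 2) + 2) + (6^i(5i - 4)).
Simplifying, A(i+1) = 6·6^i·i - 6·6^i + 2 = 6^(i+1)((i+1) - 2) + 2,
which is the closed form with r = i+1.
By induction, the statement is established for all r ≥ 1.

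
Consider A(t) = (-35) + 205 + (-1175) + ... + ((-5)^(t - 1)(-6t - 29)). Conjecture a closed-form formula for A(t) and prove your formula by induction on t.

We claim A(t) = (-5)^t(t + 5) - 5 for all t ≥ 1.
When t = 1: A(1) = -35, and the closed form gives -35. They agree.
Suppose the result is true for t = p, so A(p) = (-5)^p(p + 5) - 5.
Then A(p+1) = A(p) + ((-5)^p(-6p - 35)) = ((-5)^p(p + 5) - 5) + ((-5)^p(-6p - 35)).
Simplifying, A(p+1) = -5(-5)^p·p - 30(-5)^p - 5 = (-5)^(p+1)((p+1) + 5) - 5,
which is the closed form with t = p+1.
This completes the induction.

A(t) = (-5)^t(t + 5) - 5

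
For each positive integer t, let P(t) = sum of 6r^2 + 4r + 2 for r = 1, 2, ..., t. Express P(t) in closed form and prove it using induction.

P(t) = t(2t^2 + 5t + 5)

We claim P(t) = t(2t^2 + 5t + 5) for all t ≥ 1.
Base step (t = 1): P(1) = 12, and the closed form gives 12. They agree.
Inductive step: suppose the statement holds for some r ≥ 1, so P(r) = r(2r^2 + 5r + 5).
Then P(r+1) = P(r) + (6r^2 + 16r + 12) = (r(2r^2 + 5r + 5)) + (6r^2 + 16r + 12).
Simplifying, P(r+1) = (r + 1)(2r^2 + 9r + 12) = (r+1)(2(r+1)^2 + 5(r+1) + 5),
which is the closed form with t = r+1.
By induction, the statement is established for all t ≥ 1.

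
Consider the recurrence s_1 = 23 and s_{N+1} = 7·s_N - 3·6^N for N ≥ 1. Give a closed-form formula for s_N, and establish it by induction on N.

s_N = 3·6^N + 5·7^(N - 1)

Computing the first terms: s_1 = 23, s_2 = 143, s_3 = 893. This suggests s_N = 3·6^N + 5·7^(N - 1).
For the base case N = 1: the formula gives 23 = 23 = s_1.
Inductive step: assume the claim holds for N = i, so s_i = 3·6^i + 5·7^(i - 1).
Then s_{i+1} = 7·s_i - 3·6^i = 7·(3·6^i + 5·7^(i - 1)) - 3·6^i = 3·6^(i + 1) + 5·7^i = 3·6^(i+1) + 5·7^((i+1) - 1),
which is the claimed formula at N = i+1.
This completes the induction.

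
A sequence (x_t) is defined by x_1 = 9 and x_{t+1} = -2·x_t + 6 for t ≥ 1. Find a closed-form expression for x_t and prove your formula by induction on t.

Computing the first terms: x_1 = 9, x_2 = -12, x_3 = 30. This suggests x_t = 7(-2)^(t - 1) + 2.
Base step (t = 1): the formula gives 9 = 9 = x_1.
For the inductive step, assume it holds for an arbitrary r ≥ 1, so x_r = 7(-2)^(r - 1) + 2.
Then x_{r+1} = -2·x_r + 6 = -2·(7(-2)^(r - 1) + 2) + 6 = 7(-2)^r + 2 = 7(-2)^((r+1) - 1) + 2,
which is the claimed formula at t = r+1.
This completes the induction.

x_t = 7(-2)^(t - 1) + 2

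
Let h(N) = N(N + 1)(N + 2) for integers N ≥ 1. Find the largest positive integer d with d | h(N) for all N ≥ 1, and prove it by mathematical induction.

d = 6

Computing the first values: h(1) = 6 and h(2) = 24; gcd(6, 24) = 6, so d ≤ 6.
We prove 6 | N(N + 1)(N + 2) for all N ≥ 1 by induction on N.
Base step (N = 1): h(1) = 6 = 6·(1), so 6 | h(1).
Inductive step: assume the claim holds for N = p, i.e. 6 | h(p). Then
h(p+1) − h(p) = (p+1)·(p+2)·(p+3) − p·(p+1)·(p+2) = (p+1)·(p+2)·[(p+3) − p] = 3·(p+1)·(p+2). The product of 2 consecutive integers is divisible by (2)! = 2, so h(p+1) − h(p) is divisible by 3·2 = 6. By the inductive hypothesis 6 | h(p), hence 6 | h(p+1).
By the principle of mathematical induction, the result holds for all N ≥ 1.
Therefore the largest such d is 6.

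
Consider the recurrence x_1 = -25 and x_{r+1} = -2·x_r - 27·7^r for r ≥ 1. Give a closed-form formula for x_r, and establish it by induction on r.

x_r = -(-2)^(r + 1) - 3·7^r

Computing the first terms: x_1 = -25, x_2 = -139, x_3 = -1045. This suggests x_r = -(-2)^(r + 1) - 3·7^r.
When r = 1: the formula gives -25 = -25 = x_1.
Suppose the result is true for r = k, so x_k = -(-2)^(k + 1) - 3·7^k.
Then x_{k+1} = -2·x_k - 27·7^k = -2·(-(-2)^(k + 1) - 3·7^k) - 27·7^k = -(-2)^(k + 2) - 3·7^(k + 1) = -(-2)^((k+1) + 1) - 3·7^(k+1),
which is the claimed formula at r = k+1.
By induction, the statement is established for all r ≥ 1.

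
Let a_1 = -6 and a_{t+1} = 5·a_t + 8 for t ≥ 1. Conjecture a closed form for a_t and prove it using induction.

Computing the first terms: a_1 = -6, a_2 = -22, a_3 = -102. This suggests a_t = -4·5^(t - 1) - 2.
Base step (t = 1): the formula gives -6 = -6 = a_1.
Suppose the result is true for t = i, so a_i = -4·5^(i - 1) - 2.
Then a_{i+1} = 5·a_i + 8 = 5·(-4·5^(i - 1) - 2) + 8 = -4·5^i - 2 = -4·5^((i+1) - 1) - 2,
which is the claimed formula at t = i+1.
By the principle of mathematical induction, the result holds for all t ≥ 1.

a_t = -4·5^(t - 1) - 2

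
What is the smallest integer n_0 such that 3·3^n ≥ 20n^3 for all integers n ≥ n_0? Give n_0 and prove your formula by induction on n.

At n = 7: 6561 < 6860, so the inequality fails and n_0 ≥ 8. We prove 3·3^n ≥ 20n^3 for all n ≥ 8.
Base step (n = 8): 3·3^n = 19683 and 20n^3 = 10240, so 19683 ≥ 10240.
For the inductive step, assume it holds for an arbitrary p ≥ 8, so 3·3^p ≥ 20p^3.
Then 3·3^(p + 1) = 3·(3·3^p) ≥ 3·(20p^3).
Also, for p ≥ 8 we have 3·(20p^3) ≥ 20(p+1)^3, since 3 ≥ (1 + 1/p)^3 for all p ≥ 8.
Combining, 3·3^(p + 1) ≥ 20(p+1)^3.
This completes the induction.
Hence the smallest such n_0 is 8.

n_0 = 8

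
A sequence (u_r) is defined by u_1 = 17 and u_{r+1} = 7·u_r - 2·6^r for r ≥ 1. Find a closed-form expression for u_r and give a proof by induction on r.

u_r = 2·6^r + 5·7^(r - 1)

Computing the first terms: u_1 = 17, u_2 = 107, u_3 = 677. This suggests u_r = 2·6^r + 5·7^(r - 1).
When r = 1: the formula gives 17 = 17 = u_1.
Suppose the result is true for r = p, so u_p = 2·6^p + 5·7^(p - 1).
Then u_{p+1} = 7·u_p - 2·6^p = 7·(2·6^p + 5·7^(p - 1)) - 2·6^p = 2·6^(p + 1) + 5·7^p = 2·6^(p+1) + 5·7^((p+1) - 1),
which is the claimed formula at r = p+1.
By induction, the statement is established for all r ≥ 1.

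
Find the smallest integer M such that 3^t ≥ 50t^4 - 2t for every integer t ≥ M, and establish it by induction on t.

M = 13

At t = 12: 531441 < 1036776, so the inequality fails and M ≥ 13. We prove 3^t ≥ 50t^4 - 2t for all t ≥ 13.
When t = 13: 3^t = 1594323 and 50t^4 - 2t = 1428024, so 1594323 ≥ 1428024.
Suppose the result is true for t = k, so 3^k ≥ 50k^4 - 2k.
Then 3^(k + 1) = 3·(3^k) ≥ 3·(50k^4 - 2k).
Also, for k ≥ 13 we have 3·(50k^4 - 2k) ≥ 50(k+1)^4 - 2(k+1), since 3·(50k^4 - 2k) − (50(k+1)^4 - 2(k+1)) = 100k^4 - 200k^3 - 300k^2 - 204k - 48, which is nonnegative for all k ≥ 13.
Combining, 3^(k + 1) ≥ 50(k+1)^4 - 2(k+1).
By the principle of mathematical induction, the result holds for all t ≥ 13.
Hence the smallest such M is 13.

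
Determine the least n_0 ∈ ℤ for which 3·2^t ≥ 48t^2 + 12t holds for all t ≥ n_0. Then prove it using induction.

At t = 10: 3072 < 4920, so the inequality fails and n_0 ≥ 11. We prove 3·2^t ≥ 48t^2 + 12t for all t ≥ 11.
When t = 11: 3·2^t = 6144 and 48t^2 + 12t = 5940, so 6144 ≥ 5940.
For the inductive step, assume it holds for an arbitrary r ≥ 11, so 3·2^r ≥ 48r^2 + 12r.
Then 3·2^(r + 1) = 2·(3·2^r) ≥ 2·(48r^2 + 12r).
Also, for r ≥ 11 we have 2·(48r^2 + 12r) ≥ 48(r+1)^2 + 12(r+1), since 2·(48r^2 + 12r) − (48(r+1)^2 + 12(r+1)) = 48r^2 - 84r - 60, which is nonnegative for all r ≥ 11.
Combining, 3·2^(r + 1) ≥ 48(r+1)^2 + 12(r+1).
By induction, the statement is established for all t ≥ 11.
Hence the smallest such n_0 is 11.

n_0 = 11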